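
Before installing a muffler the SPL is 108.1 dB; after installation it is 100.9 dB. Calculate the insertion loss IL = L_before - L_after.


Insertion loss = SPL without muffler - SPL with muffler
IL = 108.1 - 100.9 = 7.2 dB


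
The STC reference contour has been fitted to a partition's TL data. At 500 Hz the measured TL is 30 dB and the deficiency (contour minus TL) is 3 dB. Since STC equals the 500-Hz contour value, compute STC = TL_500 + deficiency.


By ASTM E413, STC = value of the fitted reference contour at 500 Hz.
Contour value at 500 Hz = TL_500 + deficiency = 30 + 3 = 33
STC = 33


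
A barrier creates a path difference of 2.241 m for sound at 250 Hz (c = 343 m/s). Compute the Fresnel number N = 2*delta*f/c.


N = 2*delta*f/c = 2*delta/lambda, where lambda = c/f
lambda = 343 / 250 = 1.372 m
N = 2 * 2.241 / 1.372 = 3.2668


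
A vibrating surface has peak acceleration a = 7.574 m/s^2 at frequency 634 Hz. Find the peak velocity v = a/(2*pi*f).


omega = 2*pi*f = 2*pi*634 = 3983.54 rad/s
v = a / omega = 7.574 / 3983.54 = 0.0019013 m/s


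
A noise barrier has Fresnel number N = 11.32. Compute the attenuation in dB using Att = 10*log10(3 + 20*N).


3 + 20*N = 3 + 20*11.32 = 229.4
Att = 10*log10(229.4) = 23.606 dB


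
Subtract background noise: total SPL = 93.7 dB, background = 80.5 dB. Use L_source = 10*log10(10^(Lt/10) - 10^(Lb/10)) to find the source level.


10^(93.7/10) = 2.34423e+09
10^(80.5/10) = 1.12202e+08
Difference = 2.34423e+09 - 1.12202e+08 = 2.23203e+09
L_source = 10*log10(2.23203e+09) = 93.487 dB


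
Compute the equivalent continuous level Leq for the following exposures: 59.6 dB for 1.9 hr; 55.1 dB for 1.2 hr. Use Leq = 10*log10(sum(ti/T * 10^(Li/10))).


T_total = 1.9 + 1.2 = 3.1 hr
(1.9/3.1) * 10^(59.6/10) = 558974
(1.2/3.1) * 10^(55.1/10) = 125262
Sum = 558974 + 125262 = 684236
Leq = 10*log10(684236) = 58.352 dB


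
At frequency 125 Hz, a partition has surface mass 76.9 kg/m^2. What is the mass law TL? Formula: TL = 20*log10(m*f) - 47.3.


m * f = 76.9 * 125 = 9612.5
20*log10(9612.5) = 79.6567 dB
TL = 79.6567 - 47.3 = 32.357 dB


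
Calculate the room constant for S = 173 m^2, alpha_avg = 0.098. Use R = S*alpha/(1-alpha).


R = 173 * 0.098 / (1 - 0.098) = 18.796 m^2


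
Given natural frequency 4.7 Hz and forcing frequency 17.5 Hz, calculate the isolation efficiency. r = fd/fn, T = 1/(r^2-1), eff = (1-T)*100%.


r = 17.5 / 4.7 = 3.7234
r^2 - 1 = 3.7234^2 - 1 = 12.8637
T = 1/12.8637 = 0.0777381
Efficiency = (1 - 0.0777381)*100 = 92.226 %


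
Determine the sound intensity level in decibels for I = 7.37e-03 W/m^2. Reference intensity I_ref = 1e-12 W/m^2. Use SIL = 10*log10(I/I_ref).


I / I_ref = 7.37e-03 / 1e-12 = 7.37e+09
SIL = 10 * log10(7.37e+09) = 98.675 dB


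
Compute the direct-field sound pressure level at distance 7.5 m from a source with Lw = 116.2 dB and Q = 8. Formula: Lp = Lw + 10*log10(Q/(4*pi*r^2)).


4*pi*r^2 = 4*pi*7.5^2 = 706.858 m^2
Q / (4*pi*r^2) = 8 / 706.858 = 0.0113177
Lp = 116.2 + 10*log10(0.0113177) = 96.738 dB


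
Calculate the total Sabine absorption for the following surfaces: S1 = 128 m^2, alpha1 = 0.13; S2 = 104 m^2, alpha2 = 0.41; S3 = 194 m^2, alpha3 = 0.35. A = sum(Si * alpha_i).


128 * 0.13 = 16.64
104 * 0.41 = 42.64
194 * 0.35 = 67.9
A_total = 16.64 + 42.64 + 67.9 = 127.18 m^2


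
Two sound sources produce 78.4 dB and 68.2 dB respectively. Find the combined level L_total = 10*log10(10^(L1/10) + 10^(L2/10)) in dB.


10^(78.4/10) = 6.91831e+07
10^(68.2/10) = 6.60693e+06
Sum = 6.91831e+07 + 6.60693e+06 = 7.579e+07
L_total = 10*log10(7.579e+07) = 78.796 dB


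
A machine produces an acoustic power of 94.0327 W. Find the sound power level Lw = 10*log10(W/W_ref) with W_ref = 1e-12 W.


W / W_ref = 94.0327 / 1e-12 = 9.40327e+13
Lw = 10 * log10(9.40327e+13) = 139.73 dB


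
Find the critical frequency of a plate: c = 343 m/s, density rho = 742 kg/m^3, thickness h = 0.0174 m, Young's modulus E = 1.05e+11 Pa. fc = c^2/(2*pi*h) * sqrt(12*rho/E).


12*rho/E = 12*742/1.05e+11 = 8.48e-08
sqrt(12*rho/E) = sqrt(8.48e-08) = 0.000291204
c^2/(2*pi*h) = 343^2/(2*pi*0.0174) = 1.07612e+06
fc = 1.07612e+06 * 0.000291204 = 313.37 Hz


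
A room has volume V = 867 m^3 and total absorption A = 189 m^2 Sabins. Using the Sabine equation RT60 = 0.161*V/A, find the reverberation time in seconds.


RT60 = 0.161 * 867 / 189 = 0.73856 s


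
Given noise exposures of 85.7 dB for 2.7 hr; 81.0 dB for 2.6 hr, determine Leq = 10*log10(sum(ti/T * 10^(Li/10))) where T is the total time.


T_total = 2.7 + 2.6 = 5.3 hr
(2.7/5.3) * 10^(85.7/10) = 1.89273e+08
(2.6/5.3) * 10^(81.0/10) = 6.17586e+07
Sum = 1.89273e+08 + 6.17586e+07 = 2.51032e+08
Leq = 10*log10(2.51032e+08) = 83.997 dB


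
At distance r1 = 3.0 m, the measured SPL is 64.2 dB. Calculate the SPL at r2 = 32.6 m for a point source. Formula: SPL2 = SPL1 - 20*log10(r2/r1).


r2/r1 = 32.6/3.0 = 10.8667
Correction = 20*log10(10.8667) = 20.722 dB
SPL2 = 64.2 - 20.722 = 43.478 dB


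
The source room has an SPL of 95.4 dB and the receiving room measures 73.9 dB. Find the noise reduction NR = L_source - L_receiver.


NR = L_source - L_receiver (difference between source and receiving room levels)
NR = 95.4 - 73.9 = 21.5 dB


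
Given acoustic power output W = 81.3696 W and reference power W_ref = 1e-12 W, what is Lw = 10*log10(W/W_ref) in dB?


W / W_ref = 81.3696 / 1e-12 = 8.13696e+13
Lw = 10 * log10(8.13696e+13) = 139.1 dB


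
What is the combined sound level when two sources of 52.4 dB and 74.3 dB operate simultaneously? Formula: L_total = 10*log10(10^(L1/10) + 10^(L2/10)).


10^(52.4/10) = 173780
10^(74.3/10) = 2.69153e+07
Sum = 173780 + 2.69153e+07 = 2.70891e+07
L_total = 10*log10(2.70891e+07) = 74.328 dB


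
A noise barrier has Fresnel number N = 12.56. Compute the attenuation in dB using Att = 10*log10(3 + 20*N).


3 + 20*N = 3 + 20*12.56 = 254.2
Att = 10*log10(254.2) = 24.052 dB


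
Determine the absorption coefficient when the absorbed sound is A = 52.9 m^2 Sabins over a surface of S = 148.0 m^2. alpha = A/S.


Absorption coefficient = absorbed power / incident power
alpha = A / S = 52.9 / 148.0 = 0.35743


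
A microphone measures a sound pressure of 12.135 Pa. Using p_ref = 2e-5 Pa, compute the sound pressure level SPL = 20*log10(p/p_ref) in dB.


p / p_ref = 12.135 / 2e-5 = 606750
SPL = 20 * log10(606750) = 115.66 dB


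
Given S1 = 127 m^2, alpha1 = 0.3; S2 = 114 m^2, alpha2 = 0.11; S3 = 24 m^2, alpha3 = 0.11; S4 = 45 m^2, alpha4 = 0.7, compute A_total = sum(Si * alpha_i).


127 * 0.3 = 38.1
114 * 0.11 = 12.54
24 * 0.11 = 2.64
45 * 0.7 = 31.5
A_total = 38.1 + 12.54 + 2.64 + 31.5 = 84.78 m^2


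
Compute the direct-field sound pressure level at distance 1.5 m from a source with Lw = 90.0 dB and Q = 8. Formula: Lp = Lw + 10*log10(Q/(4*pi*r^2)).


4*pi*r^2 = 4*pi*1.5^2 = 28.2743 m^2
Q / (4*pi*r^2) = 8 / 28.2743 = 0.282942
Lp = 90.0 + 10*log10(0.282942) = 84.517 dB


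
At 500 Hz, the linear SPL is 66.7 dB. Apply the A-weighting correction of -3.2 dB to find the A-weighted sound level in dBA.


A-weighting table: 500 Hz -> -3.2 dB correction
SPL_A = SPL + correction = 66.7 + (-3.2) = 63.5 dBA


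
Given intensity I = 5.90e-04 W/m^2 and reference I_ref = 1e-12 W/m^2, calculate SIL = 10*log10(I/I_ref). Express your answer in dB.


I / I_ref = 5.90e-04 / 1e-12 = 5.9e+08
SIL = 10 * log10(5.9e+08) = 87.709 dB


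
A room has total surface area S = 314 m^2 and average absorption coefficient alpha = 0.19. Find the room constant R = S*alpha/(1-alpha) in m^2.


R = 314 * 0.19 / (1 - 0.19) = 73.654 m^2


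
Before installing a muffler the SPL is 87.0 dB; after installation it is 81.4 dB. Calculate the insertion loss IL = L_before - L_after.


Insertion loss = SPL without muffler - SPL with muffler
IL = 87.0 - 81.4 = 5.6 dB


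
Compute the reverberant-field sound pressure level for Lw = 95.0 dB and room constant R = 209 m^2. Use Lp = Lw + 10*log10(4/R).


4/R = 4/209 = 0.0191388
Lp = 95.0 + 10*log10(0.0191388) = 77.819 dB


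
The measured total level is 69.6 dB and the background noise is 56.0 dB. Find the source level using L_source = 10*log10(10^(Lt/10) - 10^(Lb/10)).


10^(69.6/10) = 9.12011e+06
10^(56.0/10) = 398107
Difference = 9.12011e+06 - 398107 = 8.722e+06
L_source = 10*log10(8.722e+06) = 69.406 dB


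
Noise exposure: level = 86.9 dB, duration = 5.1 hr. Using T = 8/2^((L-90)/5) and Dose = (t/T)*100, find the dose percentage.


T_allowed = 8 / 2^((86.9 - 90)/5) = 12.295 hr
Dose = 5.1 / 12.295 * 100 = 41.48 %


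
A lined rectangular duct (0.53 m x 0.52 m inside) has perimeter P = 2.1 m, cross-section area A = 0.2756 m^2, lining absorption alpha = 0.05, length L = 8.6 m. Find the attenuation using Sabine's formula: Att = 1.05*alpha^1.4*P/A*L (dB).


alpha^1.4 = 0.05^1.4 = 0.0150854
Attenuation rate = 1.05 * alpha^1.4 * P / A
= 1.05 * 0.0150854 * 2.1 / 0.2756 = 0.120694 dB/m
Total Att = 0.120694 * 8.6 = 1.038 dB


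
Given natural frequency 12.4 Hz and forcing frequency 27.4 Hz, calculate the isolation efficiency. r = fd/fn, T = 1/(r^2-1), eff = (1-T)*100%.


r = 27.4 / 12.4 = 2.20968
r^2 - 1 = 2.20968^2 - 1 = 3.88269
T = 1/3.88269 = 0.257553
Efficiency = (1 - 0.257553)*100 = 74.245 %


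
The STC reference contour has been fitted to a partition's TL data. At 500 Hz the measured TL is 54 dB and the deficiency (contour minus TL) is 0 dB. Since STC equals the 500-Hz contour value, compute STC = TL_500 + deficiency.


By ASTM E413, STC = value of the fitted reference contour at 500 Hz.
Contour value at 500 Hz = TL_500 + deficiency = 54 + 0 = 54
STC = 54


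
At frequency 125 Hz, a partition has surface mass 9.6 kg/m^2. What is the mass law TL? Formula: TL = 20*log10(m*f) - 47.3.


m * f = 9.6 * 125 = 1200
20*log10(1200) = 61.5836 dB
TL = 61.5836 - 47.3 = 14.284 dB


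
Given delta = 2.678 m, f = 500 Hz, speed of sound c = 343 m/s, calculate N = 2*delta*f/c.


N = 2*delta*f/c = 2*delta/lambda, where lambda = c/f
lambda = 343 / 500 = 0.686 m
N = 2 * 2.678 / 0.686 = 7.8076


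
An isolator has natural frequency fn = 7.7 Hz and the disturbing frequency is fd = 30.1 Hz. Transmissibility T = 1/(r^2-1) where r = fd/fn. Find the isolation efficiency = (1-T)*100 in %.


r = 30.1 / 7.7 = 3.90909
r^2 - 1 = 3.90909^2 - 1 = 14.281
T = 1/14.281 = 0.0700231
Efficiency = (1 - 0.0700231)*100 = 92.998 %


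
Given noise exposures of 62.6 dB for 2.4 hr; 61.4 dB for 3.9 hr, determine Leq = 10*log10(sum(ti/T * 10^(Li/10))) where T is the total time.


T_total = 2.4 + 3.9 = 6.3 hr
(2.4/6.3) * 10^(62.6/10) = 693219
(3.9/6.3) * 10^(61.4/10) = 854524
Sum = 693219 + 854524 = 1.54774e+06
Leq = 10*log10(1.54774e+06) = 61.897 dB


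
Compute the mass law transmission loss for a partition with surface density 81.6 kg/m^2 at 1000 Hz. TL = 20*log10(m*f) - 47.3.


m * f = 81.6 * 1000 = 81600
20*log10(81600) = 98.2338 dB
TL = 98.2338 - 47.3 = 50.934 dB


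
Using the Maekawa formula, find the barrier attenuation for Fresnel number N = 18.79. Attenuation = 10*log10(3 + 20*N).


3 + 20*N = 3 + 20*18.79 = 378.8
Att = 10*log10(378.8) = 25.784 dB


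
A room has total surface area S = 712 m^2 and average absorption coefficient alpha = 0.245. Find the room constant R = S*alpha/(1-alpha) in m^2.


R = 712 * 0.245 / (1 - 0.245) = 231.05 m^2


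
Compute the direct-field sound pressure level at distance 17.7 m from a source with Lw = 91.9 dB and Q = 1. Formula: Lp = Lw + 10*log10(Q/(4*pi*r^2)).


4*pi*r^2 = 4*pi*17.7^2 = 3936.92 m^2
Q / (4*pi*r^2) = 1 / 3936.92 = 0.000254006
Lp = 91.9 + 10*log10(0.000254006) = 55.948 dB


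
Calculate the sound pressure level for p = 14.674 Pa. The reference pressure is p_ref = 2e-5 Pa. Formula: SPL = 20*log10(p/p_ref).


p / p_ref = 14.674 / 2e-5 = 733700
SPL = 20 * log10(733700) = 117.31 dB


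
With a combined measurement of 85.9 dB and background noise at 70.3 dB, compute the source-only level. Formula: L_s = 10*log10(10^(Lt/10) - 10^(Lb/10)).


10^(85.9/10) = 3.89045e+08
10^(70.3/10) = 1.07152e+07
Difference = 3.89045e+08 - 1.07152e+07 = 3.7833e+08
L_source = 10*log10(3.7833e+08) = 85.779 dB


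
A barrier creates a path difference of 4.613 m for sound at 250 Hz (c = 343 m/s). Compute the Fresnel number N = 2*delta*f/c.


N = 2*delta*f/c = 2*delta/lambda, where lambda = c/f
lambda = 343 / 250 = 1.372 m
N = 2 * 4.613 / 1.372 = 6.7245


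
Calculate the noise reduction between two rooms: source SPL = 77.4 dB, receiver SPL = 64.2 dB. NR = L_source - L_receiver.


NR = L_source - L_receiver (difference between source and receiving room levels)
NR = 77.4 - 64.2 = 13.2 dB


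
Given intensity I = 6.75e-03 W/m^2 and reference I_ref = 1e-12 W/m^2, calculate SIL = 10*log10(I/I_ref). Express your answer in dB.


I / I_ref = 6.75e-03 / 1e-12 = 6.75e+09
SIL = 10 * log10(6.75e+09) = 98.293 dB


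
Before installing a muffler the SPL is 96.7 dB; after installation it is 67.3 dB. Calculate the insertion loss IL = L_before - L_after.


Insertion loss = SPL without muffler - SPL with muffler
IL = 96.7 - 67.3 = 29.4 dB


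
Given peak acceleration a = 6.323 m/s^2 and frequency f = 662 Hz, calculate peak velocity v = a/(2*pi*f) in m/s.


omega = 2*pi*f = 2*pi*662 = 4159.47 rad/s
v = a / omega = 6.323 / 4159.47 = 0.0015201 m/s


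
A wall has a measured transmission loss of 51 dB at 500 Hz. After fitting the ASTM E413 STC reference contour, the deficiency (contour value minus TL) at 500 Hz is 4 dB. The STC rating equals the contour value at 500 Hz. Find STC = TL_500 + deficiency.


By ASTM E413, STC = value of the fitted reference contour at 500 Hz.
Contour value at 500 Hz = TL_500 + deficiency = 51 + 4 = 55
STC = 55


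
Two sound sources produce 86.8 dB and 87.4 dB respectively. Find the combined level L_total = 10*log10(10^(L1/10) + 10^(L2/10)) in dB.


10^(86.8/10) = 4.7863e+08
10^(87.4/10) = 5.49541e+08
Sum = 4.7863e+08 + 5.49541e+08 = 1.02817e+09
L_total = 10*log10(1.02817e+09) = 90.121 dB


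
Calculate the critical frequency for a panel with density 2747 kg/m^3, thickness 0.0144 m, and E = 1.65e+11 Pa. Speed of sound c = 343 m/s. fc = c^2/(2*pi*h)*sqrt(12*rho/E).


12*rho/E = 12*2747/1.65e+11 = 1.99782e-07
sqrt(12*rho/E) = sqrt(1.99782e-07) = 0.00044697
c^2/(2*pi*h) = 343^2/(2*pi*0.0144) = 1.30031e+06
fc = 1.30031e+06 * 0.00044697 = 581.2 Hz


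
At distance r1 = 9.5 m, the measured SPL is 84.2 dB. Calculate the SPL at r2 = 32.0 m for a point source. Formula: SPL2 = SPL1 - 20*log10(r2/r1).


r2/r1 = 32.0/9.5 = 3.36842
Correction = 20*log10(3.36842) = 10.5485 dB
SPL2 = 84.2 - 10.5485 = 73.651 dB


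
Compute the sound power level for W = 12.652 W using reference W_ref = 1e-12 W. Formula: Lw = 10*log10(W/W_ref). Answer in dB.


W / W_ref = 12.652 / 1e-12 = 1.2652e+13
Lw = 10 * log10(1.2652e+13) = 131.02 dB


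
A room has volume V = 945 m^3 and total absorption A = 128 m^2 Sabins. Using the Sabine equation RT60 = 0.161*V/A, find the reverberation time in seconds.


RT60 = 0.161 * 945 / 128 = 1.1886 s


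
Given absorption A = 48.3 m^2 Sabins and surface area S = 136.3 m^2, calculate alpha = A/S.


Absorption coefficient = absorbed power / incident power
alpha = A / S = 48.3 / 136.3 = 0.35437


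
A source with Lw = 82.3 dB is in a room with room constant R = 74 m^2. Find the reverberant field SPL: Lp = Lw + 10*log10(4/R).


4/R = 4/74 = 0.0540541
Lp = 82.3 + 10*log10(0.0540541) = 69.628 dB


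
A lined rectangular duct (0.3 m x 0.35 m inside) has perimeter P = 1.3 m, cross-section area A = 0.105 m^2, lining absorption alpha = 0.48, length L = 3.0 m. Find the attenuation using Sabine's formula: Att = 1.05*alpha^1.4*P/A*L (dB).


alpha^1.4 = 0.48^1.4 = 0.35788
Attenuation rate = 1.05 * alpha^1.4 * P / A
= 1.05 * 0.35788 * 1.3 / 0.105 = 4.65244 dB/m
Total Att = 4.65244 * 3.0 = 13.957 dB


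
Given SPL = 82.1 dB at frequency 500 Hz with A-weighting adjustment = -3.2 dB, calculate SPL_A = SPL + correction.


A-weighting table: 500 Hz -> -3.2 dB correction
SPL_A = SPL + correction = 82.1 + (-3.2) = 78.9 dBA


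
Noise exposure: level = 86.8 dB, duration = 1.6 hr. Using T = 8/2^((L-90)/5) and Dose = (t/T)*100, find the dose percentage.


T_allowed = 8 / 2^((86.8 - 90)/5) = 12.4666 hr
Dose = 1.6 / 12.4666 * 100 = 12.834 %


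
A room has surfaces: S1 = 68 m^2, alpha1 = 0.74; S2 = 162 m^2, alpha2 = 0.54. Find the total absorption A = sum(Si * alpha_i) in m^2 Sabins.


68 * 0.74 = 50.32
162 * 0.54 = 87.48
A_total = 50.32 + 87.48 = 137.8 m^2


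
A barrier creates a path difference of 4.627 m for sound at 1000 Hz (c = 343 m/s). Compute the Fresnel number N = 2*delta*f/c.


N = 2*delta*f/c = 2*delta/lambda, where lambda = c/f
lambda = 343 / 1000 = 0.343 m
N = 2 * 4.627 / 0.343 = 26.98


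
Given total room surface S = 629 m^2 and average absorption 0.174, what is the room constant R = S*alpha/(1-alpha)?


R = 629 * 0.174 / (1 - 0.174) = 132.5 m^2


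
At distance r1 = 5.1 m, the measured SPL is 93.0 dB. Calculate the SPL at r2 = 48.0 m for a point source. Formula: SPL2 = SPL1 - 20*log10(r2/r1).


r2/r1 = 48.0/5.1 = 9.41176
Correction = 20*log10(9.41176) = 19.4734 dB
SPL2 = 93.0 - 19.4734 = 73.527 dB


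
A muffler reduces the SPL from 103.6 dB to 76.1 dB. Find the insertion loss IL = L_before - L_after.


Insertion loss = SPL without muffler - SPL with muffler
IL = 103.6 - 76.1 = 27.5 dB


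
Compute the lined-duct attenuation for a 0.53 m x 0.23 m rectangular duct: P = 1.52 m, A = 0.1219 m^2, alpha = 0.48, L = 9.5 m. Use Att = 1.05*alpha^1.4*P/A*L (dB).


alpha^1.4 = 0.48^1.4 = 0.35788
Attenuation rate = 1.05 * alpha^1.4 * P / A
= 1.05 * 0.35788 * 1.52 / 0.1219 = 4.68562 dB/m
Total Att = 4.68562 * 9.5 = 44.513 dB


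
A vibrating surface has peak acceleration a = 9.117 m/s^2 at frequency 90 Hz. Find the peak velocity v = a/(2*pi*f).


omega = 2*pi*f = 2*pi*90 = 565.487 rad/s
v = a / omega = 9.117 / 565.487 = 0.016122 m/s


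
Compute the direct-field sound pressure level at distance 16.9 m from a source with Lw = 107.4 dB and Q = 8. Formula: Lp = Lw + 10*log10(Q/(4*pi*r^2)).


4*pi*r^2 = 4*pi*16.9^2 = 3589.08 m^2
Q / (4*pi*r^2) = 8 / 3589.08 = 0.00222898
Lp = 107.4 + 10*log10(0.00222898) = 80.881 dB


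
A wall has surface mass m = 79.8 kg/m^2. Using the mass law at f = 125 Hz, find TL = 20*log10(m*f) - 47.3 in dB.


m * f = 79.8 * 125 = 9975
20*log10(9975) = 79.9783 dB
TL = 79.9783 - 47.3 = 32.678 dB


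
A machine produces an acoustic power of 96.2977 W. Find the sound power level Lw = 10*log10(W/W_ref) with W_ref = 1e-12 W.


W / W_ref = 96.2977 / 1e-12 = 9.62977e+13
Lw = 10 * log10(9.62977e+13) = 139.84 dB


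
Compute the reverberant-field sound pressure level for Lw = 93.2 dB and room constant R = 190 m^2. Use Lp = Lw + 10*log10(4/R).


4/R = 4/190 = 0.0210526
Lp = 93.2 + 10*log10(0.0210526) = 76.433 dB


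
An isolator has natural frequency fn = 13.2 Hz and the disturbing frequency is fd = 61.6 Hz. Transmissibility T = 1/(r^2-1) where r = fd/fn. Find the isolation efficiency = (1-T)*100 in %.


r = 61.6 / 13.2 = 4.66667
r^2 - 1 = 4.66667^2 - 1 = 20.7778
T = 1/20.7778 = 0.0481283
Efficiency = (1 - 0.0481283)*100 = 95.187 %


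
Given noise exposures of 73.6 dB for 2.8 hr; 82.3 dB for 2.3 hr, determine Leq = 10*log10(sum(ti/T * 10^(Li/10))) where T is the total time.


T_total = 2.8 + 2.3 = 5.1 hr
(2.8/5.1) * 10^(73.6/10) = 1.25773e+07
(2.3/5.1) * 10^(82.3/10) = 7.65875e+07
Sum = 1.25773e+07 + 7.65875e+07 = 8.91648e+07
Leq = 10*log10(8.91648e+07) = 79.502 dB


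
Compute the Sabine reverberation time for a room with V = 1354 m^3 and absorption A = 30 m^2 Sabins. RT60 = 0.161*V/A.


RT60 = 0.161 * 1354 / 30 = 7.2665 s


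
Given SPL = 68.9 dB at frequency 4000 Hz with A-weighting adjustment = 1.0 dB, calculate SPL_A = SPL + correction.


A-weighting table: 4000 Hz -> 1.0 dB correction
SPL_A = SPL + correction = 68.9 + (1.0) = 69.9 dBA


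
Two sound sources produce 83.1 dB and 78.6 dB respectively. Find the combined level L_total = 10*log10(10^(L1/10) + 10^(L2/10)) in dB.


10^(83.1/10) = 2.04174e+08
10^(78.6/10) = 7.24436e+07
Sum = 2.04174e+08 + 7.24436e+07 = 2.76618e+08
L_total = 10*log10(2.76618e+08) = 84.419 dB


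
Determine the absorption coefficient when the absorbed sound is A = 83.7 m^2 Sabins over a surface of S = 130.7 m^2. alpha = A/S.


Absorption coefficient = absorbed power / incident power
alpha = A / S = 83.7 / 130.7 = 0.6404


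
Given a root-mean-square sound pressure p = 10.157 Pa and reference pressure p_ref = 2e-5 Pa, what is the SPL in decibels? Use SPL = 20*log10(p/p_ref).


p / p_ref = 10.157 / 2e-5 = 507850
SPL = 20 * log10(507850) = 114.11 dB


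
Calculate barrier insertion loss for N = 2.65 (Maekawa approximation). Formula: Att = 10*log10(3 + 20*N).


3 + 20*N = 3 + 20*2.65 = 56
Att = 10*log10(56) = 17.482 dB


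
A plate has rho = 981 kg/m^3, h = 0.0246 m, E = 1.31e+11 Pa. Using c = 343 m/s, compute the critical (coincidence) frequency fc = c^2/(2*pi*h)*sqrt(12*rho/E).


12*rho/E = 12*981/1.31e+11 = 8.98626e-08
sqrt(12*rho/E) = sqrt(8.98626e-08) = 0.000299771
c^2/(2*pi*h) = 343^2/(2*pi*0.0246) = 761155
fc = 761155 * 0.000299771 = 228.17 Hz


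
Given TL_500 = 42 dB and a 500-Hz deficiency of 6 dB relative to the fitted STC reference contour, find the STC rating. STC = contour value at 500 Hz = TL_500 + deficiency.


By ASTM E413, STC = value of the fitted reference contour at 500 Hz.
Contour value at 500 Hz = TL_500 + deficiency = 42 + 6 = 48
STC = 48


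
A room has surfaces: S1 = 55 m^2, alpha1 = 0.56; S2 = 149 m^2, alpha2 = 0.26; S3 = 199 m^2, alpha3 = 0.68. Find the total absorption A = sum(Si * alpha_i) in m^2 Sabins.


55 * 0.56 = 30.8
149 * 0.26 = 38.74
199 * 0.68 = 135.32
A_total = 30.8 + 38.74 + 135.32 = 204.86 m^2


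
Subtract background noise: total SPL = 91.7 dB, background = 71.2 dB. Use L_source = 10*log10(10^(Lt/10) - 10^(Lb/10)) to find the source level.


10^(91.7/10) = 1.47911e+09
10^(71.2/10) = 1.31826e+07
Difference = 1.47911e+09 - 1.31826e+07 = 1.46593e+09
L_source = 10*log10(1.46593e+09) = 91.661 dB


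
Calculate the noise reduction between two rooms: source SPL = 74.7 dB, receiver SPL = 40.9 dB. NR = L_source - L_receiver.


NR = L_source - L_receiver (difference between source and receiving room levels)
NR = 74.7 - 40.9 = 33.8 dB


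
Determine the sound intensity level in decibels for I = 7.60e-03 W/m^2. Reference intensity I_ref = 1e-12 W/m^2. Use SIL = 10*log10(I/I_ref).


I / I_ref = 7.60e-03 / 1e-12 = 7.6e+09
SIL = 10 * log10(7.6e+09) = 98.808 dB


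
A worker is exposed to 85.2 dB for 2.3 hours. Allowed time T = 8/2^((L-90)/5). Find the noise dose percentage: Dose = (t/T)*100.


T_allowed = 8 / 2^((85.2 - 90)/5) = 15.5625 hr
Dose = 2.3 / 15.5625 * 100 = 14.779 %


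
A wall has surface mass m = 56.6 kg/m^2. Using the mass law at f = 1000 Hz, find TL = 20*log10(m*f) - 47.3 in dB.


m * f = 56.6 * 1000 = 56600
20*log10(56600) = 95.0563 dB
TL = 95.0563 - 47.3 = 47.756 dB


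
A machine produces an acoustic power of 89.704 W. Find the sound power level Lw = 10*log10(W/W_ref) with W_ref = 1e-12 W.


W / W_ref = 89.704 / 1e-12 = 8.9704e+13
Lw = 10 * log10(8.9704e+13) = 139.53 dB


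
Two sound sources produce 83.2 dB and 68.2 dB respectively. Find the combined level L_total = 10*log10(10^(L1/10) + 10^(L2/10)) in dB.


10^(83.2/10) = 2.0893e+08
10^(68.2/10) = 6.60693e+06
Sum = 2.0893e+08 + 6.60693e+06 = 2.15537e+08
L_total = 10*log10(2.15537e+08) = 83.335 dB


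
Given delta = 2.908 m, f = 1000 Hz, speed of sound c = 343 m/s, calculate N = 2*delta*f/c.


N = 2*delta*f/c = 2*delta/lambda, where lambda = c/f
lambda = 343 / 1000 = 0.343 m
N = 2 * 2.908 / 0.343 = 16.956


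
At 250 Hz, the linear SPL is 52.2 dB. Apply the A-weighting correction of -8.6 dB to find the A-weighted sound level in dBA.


A-weighting table: 250 Hz -> -8.6 dB correction
SPL_A = SPL + correction = 52.2 + (-8.6) = 43.6 dBA


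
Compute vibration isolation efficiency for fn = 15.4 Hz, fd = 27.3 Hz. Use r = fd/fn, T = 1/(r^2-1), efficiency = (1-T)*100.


r = 27.3 / 15.4 = 1.77273
r^2 - 1 = 1.77273^2 - 1 = 2.14257
T = 1/2.14257 = 0.466729
Efficiency = (1 - 0.466729)*100 = 53.327 %


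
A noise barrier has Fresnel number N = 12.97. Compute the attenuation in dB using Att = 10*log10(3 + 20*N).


3 + 20*N = 3 + 20*12.97 = 262.4
Att = 10*log10(262.4) = 24.19 dB


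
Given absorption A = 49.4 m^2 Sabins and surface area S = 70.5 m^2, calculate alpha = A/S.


Absorption coefficient = absorbed power / incident power
alpha = A / S = 49.4 / 70.5 = 0.70071


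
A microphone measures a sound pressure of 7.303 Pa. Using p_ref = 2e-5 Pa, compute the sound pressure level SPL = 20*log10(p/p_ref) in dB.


p / p_ref = 7.303 / 2e-5 = 365150
SPL = 20 * log10(365150) = 111.25 dB


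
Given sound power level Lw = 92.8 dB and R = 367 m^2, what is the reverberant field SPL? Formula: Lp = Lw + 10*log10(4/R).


4/R = 4/367 = 0.0108992
Lp = 92.8 + 10*log10(0.0108992) = 73.174 dB


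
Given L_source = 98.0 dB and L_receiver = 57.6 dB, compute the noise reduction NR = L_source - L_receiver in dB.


NR = L_source - L_receiver (difference between source and receiving room levels)
NR = 98.0 - 57.6 = 40.4 dB


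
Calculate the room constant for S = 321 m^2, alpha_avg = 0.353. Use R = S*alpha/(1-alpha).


R = 321 * 0.353 / (1 - 0.353) = 175.14 m^2


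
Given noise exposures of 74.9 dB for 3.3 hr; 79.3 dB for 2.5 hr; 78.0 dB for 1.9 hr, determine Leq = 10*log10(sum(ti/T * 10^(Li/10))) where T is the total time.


T_total = 3.3 + 2.5 + 1.9 = 7.7 hr
(3.3/7.7) * 10^(74.9/10) = 1.32441e+07
(2.5/7.7) * 10^(79.3/10) = 2.76344e+07
(1.9/7.7) * 10^(78.0/10) = 1.55691e+07
Sum = 1.32441e+07 + 2.76344e+07 + 1.55691e+07 = 5.64476e+07
Leq = 10*log10(5.64476e+07) = 77.516 dB


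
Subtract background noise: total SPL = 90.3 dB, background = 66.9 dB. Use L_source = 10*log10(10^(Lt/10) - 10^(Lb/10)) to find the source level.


10^(90.3/10) = 1.07152e+09
10^(66.9/10) = 4.89779e+06
Difference = 1.07152e+09 - 4.89779e+06 = 1.06662e+09
L_source = 10*log10(1.06662e+09) = 90.28 dB


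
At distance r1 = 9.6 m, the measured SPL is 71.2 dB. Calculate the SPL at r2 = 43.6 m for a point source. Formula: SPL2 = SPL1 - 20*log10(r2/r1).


r2/r1 = 43.6/9.6 = 4.54167
Correction = 20*log10(4.54167) = 13.1443 dB
SPL2 = 71.2 - 13.1443 = 58.056 dB


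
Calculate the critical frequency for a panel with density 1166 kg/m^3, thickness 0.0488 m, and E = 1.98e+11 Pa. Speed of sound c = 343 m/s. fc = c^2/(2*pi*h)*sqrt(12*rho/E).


12*rho/E = 12*1166/1.98e+11 = 7.06667e-08
sqrt(12*rho/E) = sqrt(7.06667e-08) = 0.000265832
c^2/(2*pi*h) = 343^2/(2*pi*0.0488) = 383697
fc = 383697 * 0.000265832 = 102 Hz


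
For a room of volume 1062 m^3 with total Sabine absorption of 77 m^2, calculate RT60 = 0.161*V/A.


RT60 = 0.161 * 1062 / 77 = 2.2205 s


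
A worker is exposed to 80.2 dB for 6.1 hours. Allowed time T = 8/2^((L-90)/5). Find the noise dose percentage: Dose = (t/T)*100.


T_allowed = 8 / 2^((80.2 - 90)/5) = 31.125 hr
Dose = 6.1 / 31.125 * 100 = 19.598 %


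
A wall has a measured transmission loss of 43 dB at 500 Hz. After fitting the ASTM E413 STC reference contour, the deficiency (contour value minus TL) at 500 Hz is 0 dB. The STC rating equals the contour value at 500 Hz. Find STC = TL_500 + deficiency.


By ASTM E413, STC = value of the fitted reference contour at 500 Hz.
Contour value at 500 Hz = TL_500 + deficiency = 43 + 0 = 43
STC = 43


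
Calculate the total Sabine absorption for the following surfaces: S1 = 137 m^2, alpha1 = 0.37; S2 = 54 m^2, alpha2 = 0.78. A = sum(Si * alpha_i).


137 * 0.37 = 50.69
54 * 0.78 = 42.12
A_total = 50.69 + 42.12 = 92.81 m^2


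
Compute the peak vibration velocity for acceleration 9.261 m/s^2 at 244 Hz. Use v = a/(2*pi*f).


omega = 2*pi*f = 2*pi*244 = 1533.1 rad/s
v = a / omega = 9.261 / 1533.1 = 0.0060407 m/s


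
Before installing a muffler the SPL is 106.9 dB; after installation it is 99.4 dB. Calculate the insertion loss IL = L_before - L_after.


Insertion loss = SPL without muffler - SPL with muffler
IL = 106.9 - 99.4 = 7.5 dB


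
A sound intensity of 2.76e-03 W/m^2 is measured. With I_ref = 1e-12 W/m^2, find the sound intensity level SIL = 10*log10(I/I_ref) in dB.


I / I_ref = 2.76e-03 / 1e-12 = 2.76e+09
SIL = 10 * log10(2.76e+09) = 94.409 dB


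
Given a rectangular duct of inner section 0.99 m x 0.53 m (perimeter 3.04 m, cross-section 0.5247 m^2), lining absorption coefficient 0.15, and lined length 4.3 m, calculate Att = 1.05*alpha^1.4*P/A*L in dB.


alpha^1.4 = 0.15^1.4 = 0.0702308
Attenuation rate = 1.05 * alpha^1.4 * P / A
= 1.05 * 0.0702308 * 3.04 / 0.5247 = 0.427247 dB/m
Total Att = 0.427247 * 4.3 = 1.8372 dB


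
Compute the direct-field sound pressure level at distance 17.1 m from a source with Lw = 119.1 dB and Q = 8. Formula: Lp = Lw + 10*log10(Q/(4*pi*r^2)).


4*pi*r^2 = 4*pi*17.1^2 = 3674.53 m^2
Q / (4*pi*r^2) = 8 / 3674.53 = 0.00217715
Lp = 119.1 + 10*log10(0.00217715) = 92.479 dB


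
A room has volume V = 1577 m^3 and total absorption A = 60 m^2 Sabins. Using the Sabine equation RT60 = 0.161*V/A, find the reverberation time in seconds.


RT60 = 0.161 * 1577 / 60 = 4.2316 s


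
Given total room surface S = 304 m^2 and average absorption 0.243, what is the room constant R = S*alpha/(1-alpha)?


R = 304 * 0.243 / (1 - 0.243) = 97.585 m^2


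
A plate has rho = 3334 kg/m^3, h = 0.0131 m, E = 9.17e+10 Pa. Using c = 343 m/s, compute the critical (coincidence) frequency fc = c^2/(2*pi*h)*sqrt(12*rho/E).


12*rho/E = 12*3334/9.17e+10 = 4.36292e-07
sqrt(12*rho/E) = sqrt(4.36292e-07) = 0.000660524
c^2/(2*pi*h) = 343^2/(2*pi*0.0131) = 1.42935e+06
fc = 1.42935e+06 * 0.000660524 = 944.12 Hz


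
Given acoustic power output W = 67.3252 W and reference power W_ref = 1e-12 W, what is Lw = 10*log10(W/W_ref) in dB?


W / W_ref = 67.3252 / 1e-12 = 6.73252e+13
Lw = 10 * log10(6.73252e+13) = 138.28 dB


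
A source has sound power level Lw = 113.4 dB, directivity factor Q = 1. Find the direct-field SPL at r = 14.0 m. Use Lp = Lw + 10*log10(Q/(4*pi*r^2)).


4*pi*r^2 = 4*pi*14.0^2 = 2463.01 m^2
Q / (4*pi*r^2) = 1 / 2463.01 = 0.000406007
Lp = 113.4 + 10*log10(0.000406007) = 79.485 dB


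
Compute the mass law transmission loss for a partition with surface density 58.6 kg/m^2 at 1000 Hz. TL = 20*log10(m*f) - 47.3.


m * f = 58.6 * 1000 = 58600
20*log10(58600) = 95.358 dB
TL = 95.358 - 47.3 = 48.058 dB


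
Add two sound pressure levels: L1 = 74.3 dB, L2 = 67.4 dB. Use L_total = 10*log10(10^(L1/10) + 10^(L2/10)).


10^(74.3/10) = 2.69153e+07
10^(67.4/10) = 5.49541e+06
Sum = 2.69153e+07 + 5.49541e+06 = 3.24107e+07
L_total = 10*log10(3.24107e+07) = 75.107 dB


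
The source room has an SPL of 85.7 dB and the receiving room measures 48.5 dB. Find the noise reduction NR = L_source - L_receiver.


NR = L_source - L_receiver (difference between source and receiving room levels)
NR = 85.7 - 48.5 = 37.2 dB


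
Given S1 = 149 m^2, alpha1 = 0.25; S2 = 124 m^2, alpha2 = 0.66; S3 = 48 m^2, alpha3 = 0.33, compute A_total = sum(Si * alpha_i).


149 * 0.25 = 37.25
124 * 0.66 = 81.84
48 * 0.33 = 15.84
A_total = 37.25 + 81.84 + 15.84 = 134.93 m^2


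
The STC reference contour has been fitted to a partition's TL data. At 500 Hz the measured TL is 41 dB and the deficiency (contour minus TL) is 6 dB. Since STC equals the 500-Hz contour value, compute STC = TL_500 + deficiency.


By ASTM E413, STC = value of the fitted reference contour at 500 Hz.
Contour value at 500 Hz = TL_500 + deficiency = 41 + 6 = 47
STC = 47


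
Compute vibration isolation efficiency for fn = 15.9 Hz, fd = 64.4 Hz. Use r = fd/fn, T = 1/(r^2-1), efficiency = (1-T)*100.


r = 64.4 / 15.9 = 4.05031
r^2 - 1 = 4.05031^2 - 1 = 15.405
T = 1/15.405 = 0.064914
Efficiency = (1 - 0.064914)*100 = 93.509 %


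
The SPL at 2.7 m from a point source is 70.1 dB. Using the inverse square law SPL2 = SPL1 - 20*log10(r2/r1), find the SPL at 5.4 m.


r2/r1 = 5.4/2.7 = 2
Correction = 20*log10(2) = 6.0206 dB
SPL2 = 70.1 - 6.0206 = 64.079 dB


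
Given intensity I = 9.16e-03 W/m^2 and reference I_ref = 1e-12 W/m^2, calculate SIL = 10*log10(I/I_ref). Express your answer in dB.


I / I_ref = 9.16e-03 / 1e-12 = 9.16e+09
SIL = 10 * log10(9.16e+09) = 99.619 dB


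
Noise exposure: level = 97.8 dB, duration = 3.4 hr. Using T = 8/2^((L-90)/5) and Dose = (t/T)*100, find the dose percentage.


T_allowed = 8 / 2^((97.8 - 90)/5) = 2.71321 hr
Dose = 3.4 / 2.71321 * 100 = 125.31 %


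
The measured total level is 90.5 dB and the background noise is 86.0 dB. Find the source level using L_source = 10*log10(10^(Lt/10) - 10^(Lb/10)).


10^(90.5/10) = 1.12202e+09
10^(86.0/10) = 3.98107e+08
Difference = 1.12202e+09 - 3.98107e+08 = 7.23913e+08
L_source = 10*log10(7.23913e+08) = 88.597 dB


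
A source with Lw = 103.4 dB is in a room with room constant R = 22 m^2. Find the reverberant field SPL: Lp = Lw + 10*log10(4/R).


4/R = 4/22 = 0.181818
Lp = 103.4 + 10*log10(0.181818) = 95.996 dB


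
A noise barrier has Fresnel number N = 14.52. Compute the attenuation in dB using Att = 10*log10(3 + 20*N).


3 + 20*N = 3 + 20*14.52 = 293.4
Att = 10*log10(293.4) = 24.675 dB


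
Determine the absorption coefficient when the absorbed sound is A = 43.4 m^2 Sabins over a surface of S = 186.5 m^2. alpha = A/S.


Absorption coefficient = absorbed power / incident power
alpha = A / S = 43.4 / 186.5 = 0.23271


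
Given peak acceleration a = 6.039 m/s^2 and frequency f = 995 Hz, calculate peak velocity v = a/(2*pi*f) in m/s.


omega = 2*pi*f = 2*pi*995 = 6251.77 rad/s
v = a / omega = 6.039 / 6251.77 = 0.00096597 m/s


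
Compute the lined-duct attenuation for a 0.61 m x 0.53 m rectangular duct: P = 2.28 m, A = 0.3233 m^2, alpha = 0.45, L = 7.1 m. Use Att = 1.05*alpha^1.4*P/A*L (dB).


alpha^1.4 = 0.45^1.4 = 0.326962
Attenuation rate = 1.05 * alpha^1.4 * P / A
= 1.05 * 0.326962 * 2.28 / 0.3233 = 2.42112 dB/m
Total Att = 2.42112 * 7.1 = 17.19 dB


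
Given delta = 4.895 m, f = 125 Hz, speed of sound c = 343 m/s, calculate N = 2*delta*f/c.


N = 2*delta*f/c = 2*delta/lambda, where lambda = c/f
lambda = 343 / 125 = 2.744 m
N = 2 * 4.895 / 2.744 = 3.5678


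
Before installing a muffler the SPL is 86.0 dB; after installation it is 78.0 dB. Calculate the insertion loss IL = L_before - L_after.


Insertion loss = SPL without muffler - SPL with muffler
IL = 86.0 - 78.0 = 8 dB


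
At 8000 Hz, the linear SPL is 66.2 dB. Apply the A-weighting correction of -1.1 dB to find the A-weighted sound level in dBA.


A-weighting table: 8000 Hz -> -1.1 dB correction
SPL_A = SPL + correction = 66.2 + (-1.1) = 65.1 dBA


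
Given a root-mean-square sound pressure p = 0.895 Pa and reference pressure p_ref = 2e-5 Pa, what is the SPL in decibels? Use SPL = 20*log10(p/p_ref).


p / p_ref = 0.895 / 2e-5 = 44750
SPL = 20 * log10(44750) = 93.016 dB


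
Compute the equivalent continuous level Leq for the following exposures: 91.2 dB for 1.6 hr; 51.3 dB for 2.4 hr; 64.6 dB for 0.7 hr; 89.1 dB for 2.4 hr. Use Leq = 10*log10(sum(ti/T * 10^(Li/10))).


T_total = 1.6 + 2.4 + 0.7 + 2.4 = 7.1 hr
(1.6/7.1) * 10^(91.2/10) = 2.97072e+08
(2.4/7.1) * 10^(51.3/10) = 45598.7
(0.7/7.1) * 10^(64.6/10) = 284341
(2.4/7.1) * 10^(89.1/10) = 2.7476e+08
Sum = 2.97072e+08 + 45598.7 + 284341 + 2.7476e+08 = 5.72162e+08
Leq = 10*log10(5.72162e+08) = 87.575 dB


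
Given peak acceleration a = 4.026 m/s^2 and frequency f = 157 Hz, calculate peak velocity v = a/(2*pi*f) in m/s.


omega = 2*pi*f = 2*pi*157 = 986.46 rad/s
v = a / omega = 4.026 / 986.46 = 0.0040813 m/s


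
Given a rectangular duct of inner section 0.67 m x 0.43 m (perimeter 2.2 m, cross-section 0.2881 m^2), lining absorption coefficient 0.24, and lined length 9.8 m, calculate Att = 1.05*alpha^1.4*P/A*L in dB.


alpha^1.4 = 0.24^1.4 = 0.135611
Attenuation rate = 1.05 * alpha^1.4 * P / A
= 1.05 * 0.135611 * 2.2 / 0.2881 = 1.08734 dB/m
Total Att = 1.08734 * 9.8 = 10.656 dB


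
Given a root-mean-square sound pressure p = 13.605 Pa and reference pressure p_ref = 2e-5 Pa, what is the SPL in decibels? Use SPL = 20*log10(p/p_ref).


p / p_ref = 13.605 / 2e-5 = 680250
SPL = 20 * log10(680250) = 116.65 dB


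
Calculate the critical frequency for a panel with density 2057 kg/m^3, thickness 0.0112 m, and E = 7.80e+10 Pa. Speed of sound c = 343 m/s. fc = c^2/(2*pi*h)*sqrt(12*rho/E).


12*rho/E = 12*2057/7.80e+10 = 3.16462e-07
sqrt(12*rho/E) = sqrt(3.16462e-07) = 0.00056255
c^2/(2*pi*h) = 343^2/(2*pi*0.0112) = 1.67182e+06
fc = 1.67182e+06 * 0.00056255 = 940.48 Hz


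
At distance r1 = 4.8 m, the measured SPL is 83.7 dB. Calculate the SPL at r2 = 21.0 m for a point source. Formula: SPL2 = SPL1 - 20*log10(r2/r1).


r2/r1 = 21.0/4.8 = 4.375
Correction = 20*log10(4.375) = 12.8196 dB
SPL2 = 83.7 - 12.8196 = 70.88 dB


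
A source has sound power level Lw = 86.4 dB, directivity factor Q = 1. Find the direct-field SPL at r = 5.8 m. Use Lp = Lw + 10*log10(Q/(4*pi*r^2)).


4*pi*r^2 = 4*pi*5.8^2 = 422.733 m^2
Q / (4*pi*r^2) = 1 / 422.733 = 0.00236556
Lp = 86.4 + 10*log10(0.00236556) = 60.139 dB


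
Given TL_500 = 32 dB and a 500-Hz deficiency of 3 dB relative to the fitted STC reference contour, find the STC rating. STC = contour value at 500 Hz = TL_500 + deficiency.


By ASTM E413, STC = value of the fitted reference contour at 500 Hz.
Contour value at 500 Hz = TL_500 + deficiency = 32 + 3 = 35
STC = 35


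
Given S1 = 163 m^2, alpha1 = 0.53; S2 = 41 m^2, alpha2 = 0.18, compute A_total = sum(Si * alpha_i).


163 * 0.53 = 86.39
41 * 0.18 = 7.38
A_total = 86.39 + 7.38 = 93.77 m^2


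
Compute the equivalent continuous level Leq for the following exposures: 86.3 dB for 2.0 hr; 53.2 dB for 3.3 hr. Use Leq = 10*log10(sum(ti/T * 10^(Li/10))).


T_total = 2.0 + 3.3 = 5.3 hr
(2.0/5.3) * 10^(86.3/10) = 1.60973e+08
(3.3/5.3) * 10^(53.2/10) = 130088
Sum = 1.60973e+08 + 130088 = 1.61103e+08
Leq = 10*log10(1.61103e+08) = 82.071 dB


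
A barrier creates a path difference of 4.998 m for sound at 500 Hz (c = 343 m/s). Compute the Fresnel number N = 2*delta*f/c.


N = 2*delta*f/c = 2*delta/lambda, where lambda = c/f
lambda = 343 / 500 = 0.686 m
N = 2 * 4.998 / 0.686 = 14.571


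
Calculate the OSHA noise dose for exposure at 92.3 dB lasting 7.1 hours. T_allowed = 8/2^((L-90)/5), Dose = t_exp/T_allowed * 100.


T_allowed = 8 / 2^((92.3 - 90)/5) = 5.81589 hr
Dose = 7.1 / 5.81589 * 100 = 122.08 %


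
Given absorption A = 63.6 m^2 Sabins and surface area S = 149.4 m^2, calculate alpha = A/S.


Absorption coefficient = absorbed power / incident power
alpha = A / S = 63.6 / 149.4 = 0.4257


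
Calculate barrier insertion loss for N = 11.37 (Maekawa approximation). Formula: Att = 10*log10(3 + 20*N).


3 + 20*N = 3 + 20*11.37 = 230.4
Att = 10*log10(230.4) = 23.625 dB


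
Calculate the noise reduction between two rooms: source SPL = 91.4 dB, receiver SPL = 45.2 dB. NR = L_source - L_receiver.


NR = L_source - L_receiver (difference between source and receiving room levels)
NR = 91.4 - 45.2 = 46.2 dB


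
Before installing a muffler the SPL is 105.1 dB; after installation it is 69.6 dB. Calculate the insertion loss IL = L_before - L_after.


Insertion loss = SPL without muffler - SPL with muffler
IL = 105.1 - 69.6 = 35.5 dB


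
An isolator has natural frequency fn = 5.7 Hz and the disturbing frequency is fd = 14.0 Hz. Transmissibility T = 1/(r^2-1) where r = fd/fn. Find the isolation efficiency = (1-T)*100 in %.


r = 14.0 / 5.7 = 2.45614
r^2 - 1 = 2.45614^2 - 1 = 5.03262
T = 1/5.03262 = 0.198704
Efficiency = (1 - 0.198704)*100 = 80.13 %
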